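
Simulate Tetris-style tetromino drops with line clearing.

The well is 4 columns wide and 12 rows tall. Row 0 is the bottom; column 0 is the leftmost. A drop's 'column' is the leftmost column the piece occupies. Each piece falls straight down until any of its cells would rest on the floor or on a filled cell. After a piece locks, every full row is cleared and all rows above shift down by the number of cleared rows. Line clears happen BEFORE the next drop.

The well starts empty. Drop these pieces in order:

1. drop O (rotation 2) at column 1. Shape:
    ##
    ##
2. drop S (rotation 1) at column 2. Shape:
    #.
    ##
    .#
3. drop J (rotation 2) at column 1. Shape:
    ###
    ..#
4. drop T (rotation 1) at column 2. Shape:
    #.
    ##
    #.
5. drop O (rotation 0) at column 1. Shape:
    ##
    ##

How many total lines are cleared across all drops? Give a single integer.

Answer: 0

Derivation:
Drop 1: O rot2 at col 1 lands with bottom-row=0; cleared 0 line(s) (total 0); column heights now [0 2 2 0], max=2
Drop 2: S rot1 at col 2 lands with bottom-row=1; cleared 0 line(s) (total 0); column heights now [0 2 4 3], max=4
Drop 3: J rot2 at col 1 lands with bottom-row=3; cleared 0 line(s) (total 0); column heights now [0 5 5 5], max=5
Drop 4: T rot1 at col 2 lands with bottom-row=5; cleared 0 line(s) (total 0); column heights now [0 5 8 7], max=8
Drop 5: O rot0 at col 1 lands with bottom-row=8; cleared 0 line(s) (total 0); column heights now [0 10 10 7], max=10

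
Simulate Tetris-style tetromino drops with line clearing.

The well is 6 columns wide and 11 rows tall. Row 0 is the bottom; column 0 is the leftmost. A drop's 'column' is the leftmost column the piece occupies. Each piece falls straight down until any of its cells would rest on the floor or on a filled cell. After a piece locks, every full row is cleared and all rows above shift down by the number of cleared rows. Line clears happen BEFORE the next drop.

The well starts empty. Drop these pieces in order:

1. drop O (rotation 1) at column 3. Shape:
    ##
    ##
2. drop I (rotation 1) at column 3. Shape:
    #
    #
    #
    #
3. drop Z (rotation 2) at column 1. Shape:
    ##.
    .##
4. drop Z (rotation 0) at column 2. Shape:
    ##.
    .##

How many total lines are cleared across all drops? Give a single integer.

Answer: 0

Derivation:
Drop 1: O rot1 at col 3 lands with bottom-row=0; cleared 0 line(s) (total 0); column heights now [0 0 0 2 2 0], max=2
Drop 2: I rot1 at col 3 lands with bottom-row=2; cleared 0 line(s) (total 0); column heights now [0 0 0 6 2 0], max=6
Drop 3: Z rot2 at col 1 lands with bottom-row=6; cleared 0 line(s) (total 0); column heights now [0 8 8 7 2 0], max=8
Drop 4: Z rot0 at col 2 lands with bottom-row=7; cleared 0 line(s) (total 0); column heights now [0 8 9 9 8 0], max=9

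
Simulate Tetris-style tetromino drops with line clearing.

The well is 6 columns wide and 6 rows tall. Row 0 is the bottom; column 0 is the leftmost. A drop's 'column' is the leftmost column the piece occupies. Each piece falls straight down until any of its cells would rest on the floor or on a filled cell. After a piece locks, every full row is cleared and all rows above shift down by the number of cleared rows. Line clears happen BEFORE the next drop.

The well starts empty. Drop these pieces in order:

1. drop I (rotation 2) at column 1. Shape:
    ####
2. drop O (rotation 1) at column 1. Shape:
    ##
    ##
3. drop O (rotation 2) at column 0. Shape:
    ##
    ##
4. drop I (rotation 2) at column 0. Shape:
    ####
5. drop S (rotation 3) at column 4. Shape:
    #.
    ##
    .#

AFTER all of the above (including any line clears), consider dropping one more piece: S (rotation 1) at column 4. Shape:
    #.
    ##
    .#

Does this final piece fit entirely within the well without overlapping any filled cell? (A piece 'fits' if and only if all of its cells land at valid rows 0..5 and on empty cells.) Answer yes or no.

Drop 1: I rot2 at col 1 lands with bottom-row=0; cleared 0 line(s) (total 0); column heights now [0 1 1 1 1 0], max=1
Drop 2: O rot1 at col 1 lands with bottom-row=1; cleared 0 line(s) (total 0); column heights now [0 3 3 1 1 0], max=3
Drop 3: O rot2 at col 0 lands with bottom-row=3; cleared 0 line(s) (total 0); column heights now [5 5 3 1 1 0], max=5
Drop 4: I rot2 at col 0 lands with bottom-row=5; cleared 0 line(s) (total 0); column heights now [6 6 6 6 1 0], max=6
Drop 5: S rot3 at col 4 lands with bottom-row=0; cleared 0 line(s) (total 0); column heights now [6 6 6 6 3 2], max=6
Test piece S rot1 at col 4 (width 2): heights before test = [6 6 6 6 3 2]; fits = True

Answer: yes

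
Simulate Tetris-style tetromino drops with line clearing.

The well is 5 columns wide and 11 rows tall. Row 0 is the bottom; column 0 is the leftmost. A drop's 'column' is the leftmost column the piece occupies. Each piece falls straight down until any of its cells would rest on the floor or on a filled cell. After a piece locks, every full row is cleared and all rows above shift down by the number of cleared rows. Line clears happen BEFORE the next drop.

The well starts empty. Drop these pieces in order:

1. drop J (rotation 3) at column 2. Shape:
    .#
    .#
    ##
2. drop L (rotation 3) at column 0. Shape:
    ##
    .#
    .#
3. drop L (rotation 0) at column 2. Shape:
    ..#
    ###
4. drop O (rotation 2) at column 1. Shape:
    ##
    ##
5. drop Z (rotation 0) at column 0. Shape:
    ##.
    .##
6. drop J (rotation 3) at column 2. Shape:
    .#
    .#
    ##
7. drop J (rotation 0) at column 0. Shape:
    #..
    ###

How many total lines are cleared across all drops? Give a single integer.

Answer: 0

Derivation:
Drop 1: J rot3 at col 2 lands with bottom-row=0; cleared 0 line(s) (total 0); column heights now [0 0 1 3 0], max=3
Drop 2: L rot3 at col 0 lands with bottom-row=0; cleared 0 line(s) (total 0); column heights now [3 3 1 3 0], max=3
Drop 3: L rot0 at col 2 lands with bottom-row=3; cleared 0 line(s) (total 0); column heights now [3 3 4 4 5], max=5
Drop 4: O rot2 at col 1 lands with bottom-row=4; cleared 0 line(s) (total 0); column heights now [3 6 6 4 5], max=6
Drop 5: Z rot0 at col 0 lands with bottom-row=6; cleared 0 line(s) (total 0); column heights now [8 8 7 4 5], max=8
Drop 6: J rot3 at col 2 lands with bottom-row=7; cleared 0 line(s) (total 0); column heights now [8 8 8 10 5], max=10
Drop 7: J rot0 at col 0 lands with bottom-row=8; cleared 0 line(s) (total 0); column heights now [10 9 9 10 5], max=10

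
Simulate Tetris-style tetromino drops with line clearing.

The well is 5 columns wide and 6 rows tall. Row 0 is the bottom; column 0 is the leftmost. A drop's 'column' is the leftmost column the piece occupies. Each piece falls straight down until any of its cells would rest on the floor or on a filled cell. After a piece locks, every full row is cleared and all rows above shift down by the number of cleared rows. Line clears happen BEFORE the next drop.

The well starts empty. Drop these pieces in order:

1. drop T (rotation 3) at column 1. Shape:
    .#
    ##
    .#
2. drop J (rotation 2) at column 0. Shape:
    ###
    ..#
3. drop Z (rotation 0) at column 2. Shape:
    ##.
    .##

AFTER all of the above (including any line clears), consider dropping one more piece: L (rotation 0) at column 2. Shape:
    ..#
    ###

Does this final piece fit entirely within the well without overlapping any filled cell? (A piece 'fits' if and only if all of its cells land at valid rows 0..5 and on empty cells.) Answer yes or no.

Answer: no

Derivation:
Drop 1: T rot3 at col 1 lands with bottom-row=0; cleared 0 line(s) (total 0); column heights now [0 2 3 0 0], max=3
Drop 2: J rot2 at col 0 lands with bottom-row=3; cleared 0 line(s) (total 0); column heights now [5 5 5 0 0], max=5
Drop 3: Z rot0 at col 2 lands with bottom-row=4; cleared 1 line(s) (total 1); column heights now [0 2 5 5 0], max=5
Test piece L rot0 at col 2 (width 3): heights before test = [0 2 5 5 0]; fits = False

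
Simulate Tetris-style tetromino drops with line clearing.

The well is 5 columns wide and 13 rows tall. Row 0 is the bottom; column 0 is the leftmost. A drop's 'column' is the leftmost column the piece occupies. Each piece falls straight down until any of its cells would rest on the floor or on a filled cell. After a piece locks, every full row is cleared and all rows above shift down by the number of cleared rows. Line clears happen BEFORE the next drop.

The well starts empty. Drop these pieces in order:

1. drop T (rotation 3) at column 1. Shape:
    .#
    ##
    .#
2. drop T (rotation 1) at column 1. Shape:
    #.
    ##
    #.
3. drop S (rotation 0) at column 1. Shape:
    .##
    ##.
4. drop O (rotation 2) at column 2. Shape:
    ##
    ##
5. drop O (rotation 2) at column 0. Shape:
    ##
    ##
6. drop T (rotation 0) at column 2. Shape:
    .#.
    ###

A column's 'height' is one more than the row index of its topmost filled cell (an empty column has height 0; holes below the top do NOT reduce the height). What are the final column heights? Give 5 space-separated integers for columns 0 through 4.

Answer: 8 8 10 11 10

Derivation:
Drop 1: T rot3 at col 1 lands with bottom-row=0; cleared 0 line(s) (total 0); column heights now [0 2 3 0 0], max=3
Drop 2: T rot1 at col 1 lands with bottom-row=2; cleared 0 line(s) (total 0); column heights now [0 5 4 0 0], max=5
Drop 3: S rot0 at col 1 lands with bottom-row=5; cleared 0 line(s) (total 0); column heights now [0 6 7 7 0], max=7
Drop 4: O rot2 at col 2 lands with bottom-row=7; cleared 0 line(s) (total 0); column heights now [0 6 9 9 0], max=9
Drop 5: O rot2 at col 0 lands with bottom-row=6; cleared 0 line(s) (total 0); column heights now [8 8 9 9 0], max=9
Drop 6: T rot0 at col 2 lands with bottom-row=9; cleared 0 line(s) (total 0); column heights now [8 8 10 11 10], max=11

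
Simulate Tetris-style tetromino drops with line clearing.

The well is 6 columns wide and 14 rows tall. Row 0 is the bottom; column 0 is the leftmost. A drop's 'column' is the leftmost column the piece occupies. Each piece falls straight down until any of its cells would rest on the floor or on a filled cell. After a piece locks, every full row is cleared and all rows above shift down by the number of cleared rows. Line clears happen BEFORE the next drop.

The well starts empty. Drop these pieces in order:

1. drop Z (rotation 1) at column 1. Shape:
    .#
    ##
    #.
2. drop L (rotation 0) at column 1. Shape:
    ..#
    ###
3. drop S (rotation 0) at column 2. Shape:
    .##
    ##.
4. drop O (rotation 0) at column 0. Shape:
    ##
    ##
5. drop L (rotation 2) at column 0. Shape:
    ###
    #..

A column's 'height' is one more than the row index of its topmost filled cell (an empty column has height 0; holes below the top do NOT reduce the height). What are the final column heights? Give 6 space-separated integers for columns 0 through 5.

Drop 1: Z rot1 at col 1 lands with bottom-row=0; cleared 0 line(s) (total 0); column heights now [0 2 3 0 0 0], max=3
Drop 2: L rot0 at col 1 lands with bottom-row=3; cleared 0 line(s) (total 0); column heights now [0 4 4 5 0 0], max=5
Drop 3: S rot0 at col 2 lands with bottom-row=5; cleared 0 line(s) (total 0); column heights now [0 4 6 7 7 0], max=7
Drop 4: O rot0 at col 0 lands with bottom-row=4; cleared 0 line(s) (total 0); column heights now [6 6 6 7 7 0], max=7
Drop 5: L rot2 at col 0 lands with bottom-row=6; cleared 0 line(s) (total 0); column heights now [8 8 8 7 7 0], max=8

Answer: 8 8 8 7 7 0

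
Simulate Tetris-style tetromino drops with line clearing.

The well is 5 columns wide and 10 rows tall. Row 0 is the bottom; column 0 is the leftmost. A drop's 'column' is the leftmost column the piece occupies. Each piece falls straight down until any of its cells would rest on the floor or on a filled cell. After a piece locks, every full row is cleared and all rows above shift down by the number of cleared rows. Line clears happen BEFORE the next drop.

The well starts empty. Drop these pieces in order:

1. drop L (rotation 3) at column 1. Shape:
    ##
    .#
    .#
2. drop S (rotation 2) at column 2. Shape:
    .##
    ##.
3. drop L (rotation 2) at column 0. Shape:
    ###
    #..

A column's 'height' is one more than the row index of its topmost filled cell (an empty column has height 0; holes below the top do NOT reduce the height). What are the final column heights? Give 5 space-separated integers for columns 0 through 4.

Answer: 4 3 4 4 0

Derivation:
Drop 1: L rot3 at col 1 lands with bottom-row=0; cleared 0 line(s) (total 0); column heights now [0 3 3 0 0], max=3
Drop 2: S rot2 at col 2 lands with bottom-row=3; cleared 0 line(s) (total 0); column heights now [0 3 4 5 5], max=5
Drop 3: L rot2 at col 0 lands with bottom-row=3; cleared 1 line(s) (total 1); column heights now [4 3 4 4 0], max=4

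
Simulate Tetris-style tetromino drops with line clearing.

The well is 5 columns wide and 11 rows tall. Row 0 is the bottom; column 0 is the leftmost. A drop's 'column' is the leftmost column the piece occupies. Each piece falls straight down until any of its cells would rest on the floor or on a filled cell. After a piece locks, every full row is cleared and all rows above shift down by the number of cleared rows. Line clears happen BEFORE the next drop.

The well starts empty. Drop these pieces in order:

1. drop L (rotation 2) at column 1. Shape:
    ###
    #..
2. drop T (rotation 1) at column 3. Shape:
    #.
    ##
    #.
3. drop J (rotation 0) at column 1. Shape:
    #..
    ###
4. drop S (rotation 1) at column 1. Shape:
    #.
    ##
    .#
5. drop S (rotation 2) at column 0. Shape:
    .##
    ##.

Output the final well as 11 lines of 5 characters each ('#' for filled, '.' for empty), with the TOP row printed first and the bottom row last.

Answer: .##..
##...
.#...
.##..
.##..
.###.
...#.
...##
...#.
.###.
.#...

Derivation:
Drop 1: L rot2 at col 1 lands with bottom-row=0; cleared 0 line(s) (total 0); column heights now [0 2 2 2 0], max=2
Drop 2: T rot1 at col 3 lands with bottom-row=2; cleared 0 line(s) (total 0); column heights now [0 2 2 5 4], max=5
Drop 3: J rot0 at col 1 lands with bottom-row=5; cleared 0 line(s) (total 0); column heights now [0 7 6 6 4], max=7
Drop 4: S rot1 at col 1 lands with bottom-row=6; cleared 0 line(s) (total 0); column heights now [0 9 8 6 4], max=9
Drop 5: S rot2 at col 0 lands with bottom-row=9; cleared 0 line(s) (total 0); column heights now [10 11 11 6 4], max=11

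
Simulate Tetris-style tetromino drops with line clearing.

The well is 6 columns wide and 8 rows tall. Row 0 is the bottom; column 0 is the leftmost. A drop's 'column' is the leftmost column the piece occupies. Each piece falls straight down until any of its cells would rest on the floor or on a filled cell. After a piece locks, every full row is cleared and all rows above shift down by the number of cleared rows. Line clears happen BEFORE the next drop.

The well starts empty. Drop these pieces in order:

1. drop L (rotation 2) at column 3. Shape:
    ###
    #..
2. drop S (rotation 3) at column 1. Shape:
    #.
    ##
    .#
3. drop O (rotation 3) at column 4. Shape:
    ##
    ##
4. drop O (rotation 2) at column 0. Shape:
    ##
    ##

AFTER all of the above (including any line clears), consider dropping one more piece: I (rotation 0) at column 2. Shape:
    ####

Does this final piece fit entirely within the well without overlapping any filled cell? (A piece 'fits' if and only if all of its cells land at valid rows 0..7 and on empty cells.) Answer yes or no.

Answer: yes

Derivation:
Drop 1: L rot2 at col 3 lands with bottom-row=0; cleared 0 line(s) (total 0); column heights now [0 0 0 2 2 2], max=2
Drop 2: S rot3 at col 1 lands with bottom-row=0; cleared 0 line(s) (total 0); column heights now [0 3 2 2 2 2], max=3
Drop 3: O rot3 at col 4 lands with bottom-row=2; cleared 0 line(s) (total 0); column heights now [0 3 2 2 4 4], max=4
Drop 4: O rot2 at col 0 lands with bottom-row=3; cleared 0 line(s) (total 0); column heights now [5 5 2 2 4 4], max=5
Test piece I rot0 at col 2 (width 4): heights before test = [5 5 2 2 4 4]; fits = True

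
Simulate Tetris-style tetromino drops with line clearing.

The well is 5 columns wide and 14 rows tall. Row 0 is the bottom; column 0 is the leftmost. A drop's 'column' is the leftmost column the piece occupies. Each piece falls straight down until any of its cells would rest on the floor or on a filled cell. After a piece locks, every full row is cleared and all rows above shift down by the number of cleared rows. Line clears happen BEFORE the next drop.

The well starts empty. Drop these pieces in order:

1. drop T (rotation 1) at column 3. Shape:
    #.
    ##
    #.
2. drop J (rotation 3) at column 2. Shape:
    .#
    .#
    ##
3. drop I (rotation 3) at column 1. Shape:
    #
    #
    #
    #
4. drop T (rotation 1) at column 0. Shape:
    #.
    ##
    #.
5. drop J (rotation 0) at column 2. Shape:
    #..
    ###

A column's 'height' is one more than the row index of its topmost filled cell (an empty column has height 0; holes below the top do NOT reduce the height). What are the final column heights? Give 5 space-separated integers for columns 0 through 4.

Answer: 6 5 8 7 7

Derivation:
Drop 1: T rot1 at col 3 lands with bottom-row=0; cleared 0 line(s) (total 0); column heights now [0 0 0 3 2], max=3
Drop 2: J rot3 at col 2 lands with bottom-row=3; cleared 0 line(s) (total 0); column heights now [0 0 4 6 2], max=6
Drop 3: I rot3 at col 1 lands with bottom-row=0; cleared 0 line(s) (total 0); column heights now [0 4 4 6 2], max=6
Drop 4: T rot1 at col 0 lands with bottom-row=3; cleared 0 line(s) (total 0); column heights now [6 5 4 6 2], max=6
Drop 5: J rot0 at col 2 lands with bottom-row=6; cleared 0 line(s) (total 0); column heights now [6 5 8 7 7], max=8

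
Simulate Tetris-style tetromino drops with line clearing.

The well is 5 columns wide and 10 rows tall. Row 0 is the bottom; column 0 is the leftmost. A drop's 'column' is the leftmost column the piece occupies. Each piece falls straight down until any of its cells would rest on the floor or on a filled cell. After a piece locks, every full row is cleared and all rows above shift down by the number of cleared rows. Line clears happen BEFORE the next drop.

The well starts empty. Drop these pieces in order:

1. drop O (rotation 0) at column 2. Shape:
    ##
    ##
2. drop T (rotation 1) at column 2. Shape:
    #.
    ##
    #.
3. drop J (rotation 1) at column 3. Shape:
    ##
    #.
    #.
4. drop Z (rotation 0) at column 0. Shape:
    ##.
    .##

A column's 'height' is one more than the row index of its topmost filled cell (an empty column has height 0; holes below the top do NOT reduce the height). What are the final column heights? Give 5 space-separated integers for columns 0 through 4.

Drop 1: O rot0 at col 2 lands with bottom-row=0; cleared 0 line(s) (total 0); column heights now [0 0 2 2 0], max=2
Drop 2: T rot1 at col 2 lands with bottom-row=2; cleared 0 line(s) (total 0); column heights now [0 0 5 4 0], max=5
Drop 3: J rot1 at col 3 lands with bottom-row=4; cleared 0 line(s) (total 0); column heights now [0 0 5 7 7], max=7
Drop 4: Z rot0 at col 0 lands with bottom-row=5; cleared 0 line(s) (total 0); column heights now [7 7 6 7 7], max=7

Answer: 7 7 6 7 7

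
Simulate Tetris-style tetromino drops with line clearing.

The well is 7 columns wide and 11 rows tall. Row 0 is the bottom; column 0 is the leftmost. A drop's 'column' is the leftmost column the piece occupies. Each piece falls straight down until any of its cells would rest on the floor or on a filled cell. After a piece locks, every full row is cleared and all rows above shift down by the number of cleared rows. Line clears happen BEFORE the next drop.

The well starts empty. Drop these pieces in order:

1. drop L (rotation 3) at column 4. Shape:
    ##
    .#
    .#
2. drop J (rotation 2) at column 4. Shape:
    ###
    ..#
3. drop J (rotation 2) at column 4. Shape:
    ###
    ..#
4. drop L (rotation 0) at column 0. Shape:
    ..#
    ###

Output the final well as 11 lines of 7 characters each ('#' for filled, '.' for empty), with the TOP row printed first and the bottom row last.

Drop 1: L rot3 at col 4 lands with bottom-row=0; cleared 0 line(s) (total 0); column heights now [0 0 0 0 3 3 0], max=3
Drop 2: J rot2 at col 4 lands with bottom-row=2; cleared 0 line(s) (total 0); column heights now [0 0 0 0 4 4 4], max=4
Drop 3: J rot2 at col 4 lands with bottom-row=4; cleared 0 line(s) (total 0); column heights now [0 0 0 0 6 6 6], max=6
Drop 4: L rot0 at col 0 lands with bottom-row=0; cleared 0 line(s) (total 0); column heights now [1 1 2 0 6 6 6], max=6

Answer: .......
.......
.......
.......
.......
....###
......#
....###
....###
..#..#.
###..#.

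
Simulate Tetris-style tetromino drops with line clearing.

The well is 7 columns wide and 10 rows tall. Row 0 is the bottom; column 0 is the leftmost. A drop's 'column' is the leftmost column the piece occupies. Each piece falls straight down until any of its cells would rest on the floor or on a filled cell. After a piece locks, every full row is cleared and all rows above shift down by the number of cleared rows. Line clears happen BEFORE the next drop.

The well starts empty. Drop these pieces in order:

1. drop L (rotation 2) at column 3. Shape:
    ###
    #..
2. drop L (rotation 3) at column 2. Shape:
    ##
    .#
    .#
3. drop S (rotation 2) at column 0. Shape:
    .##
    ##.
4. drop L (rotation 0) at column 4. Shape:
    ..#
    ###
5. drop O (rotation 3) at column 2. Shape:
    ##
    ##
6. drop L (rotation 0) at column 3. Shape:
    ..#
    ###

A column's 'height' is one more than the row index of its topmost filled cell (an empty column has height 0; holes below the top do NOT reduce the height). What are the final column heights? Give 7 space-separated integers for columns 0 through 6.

Drop 1: L rot2 at col 3 lands with bottom-row=0; cleared 0 line(s) (total 0); column heights now [0 0 0 2 2 2 0], max=2
Drop 2: L rot3 at col 2 lands with bottom-row=2; cleared 0 line(s) (total 0); column heights now [0 0 5 5 2 2 0], max=5
Drop 3: S rot2 at col 0 lands with bottom-row=4; cleared 0 line(s) (total 0); column heights now [5 6 6 5 2 2 0], max=6
Drop 4: L rot0 at col 4 lands with bottom-row=2; cleared 0 line(s) (total 0); column heights now [5 6 6 5 3 3 4], max=6
Drop 5: O rot3 at col 2 lands with bottom-row=6; cleared 0 line(s) (total 0); column heights now [5 6 8 8 3 3 4], max=8
Drop 6: L rot0 at col 3 lands with bottom-row=8; cleared 0 line(s) (total 0); column heights now [5 6 8 9 9 10 4], max=10

Answer: 5 6 8 9 9 10 4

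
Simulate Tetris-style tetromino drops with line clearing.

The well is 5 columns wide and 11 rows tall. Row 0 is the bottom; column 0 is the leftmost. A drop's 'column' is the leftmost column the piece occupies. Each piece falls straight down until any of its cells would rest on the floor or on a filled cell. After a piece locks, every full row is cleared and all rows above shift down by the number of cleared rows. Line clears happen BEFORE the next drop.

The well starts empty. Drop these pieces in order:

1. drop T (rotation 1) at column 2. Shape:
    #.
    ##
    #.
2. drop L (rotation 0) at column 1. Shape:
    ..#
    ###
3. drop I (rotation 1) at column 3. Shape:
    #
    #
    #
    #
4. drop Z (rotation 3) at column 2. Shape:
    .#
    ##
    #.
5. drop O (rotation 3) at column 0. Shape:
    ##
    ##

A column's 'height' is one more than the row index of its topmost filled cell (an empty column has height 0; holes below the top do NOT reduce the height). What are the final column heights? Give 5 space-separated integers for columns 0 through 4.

Answer: 6 6 10 11 0

Derivation:
Drop 1: T rot1 at col 2 lands with bottom-row=0; cleared 0 line(s) (total 0); column heights now [0 0 3 2 0], max=3
Drop 2: L rot0 at col 1 lands with bottom-row=3; cleared 0 line(s) (total 0); column heights now [0 4 4 5 0], max=5
Drop 3: I rot1 at col 3 lands with bottom-row=5; cleared 0 line(s) (total 0); column heights now [0 4 4 9 0], max=9
Drop 4: Z rot3 at col 2 lands with bottom-row=8; cleared 0 line(s) (total 0); column heights now [0 4 10 11 0], max=11
Drop 5: O rot3 at col 0 lands with bottom-row=4; cleared 0 line(s) (total 0); column heights now [6 6 10 11 0], max=11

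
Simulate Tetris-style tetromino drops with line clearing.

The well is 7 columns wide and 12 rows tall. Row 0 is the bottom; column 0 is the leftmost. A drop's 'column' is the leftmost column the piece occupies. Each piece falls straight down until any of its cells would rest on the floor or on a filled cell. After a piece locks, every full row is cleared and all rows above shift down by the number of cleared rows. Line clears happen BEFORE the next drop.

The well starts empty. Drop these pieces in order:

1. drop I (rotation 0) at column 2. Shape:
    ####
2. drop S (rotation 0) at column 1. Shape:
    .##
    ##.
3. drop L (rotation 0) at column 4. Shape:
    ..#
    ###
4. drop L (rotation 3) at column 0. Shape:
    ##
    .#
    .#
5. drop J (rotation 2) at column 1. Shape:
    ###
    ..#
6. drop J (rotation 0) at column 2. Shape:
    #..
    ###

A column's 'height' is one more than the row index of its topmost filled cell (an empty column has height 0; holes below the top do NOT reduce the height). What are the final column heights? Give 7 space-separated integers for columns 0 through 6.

Drop 1: I rot0 at col 2 lands with bottom-row=0; cleared 0 line(s) (total 0); column heights now [0 0 1 1 1 1 0], max=1
Drop 2: S rot0 at col 1 lands with bottom-row=1; cleared 0 line(s) (total 0); column heights now [0 2 3 3 1 1 0], max=3
Drop 3: L rot0 at col 4 lands with bottom-row=1; cleared 0 line(s) (total 0); column heights now [0 2 3 3 2 2 3], max=3
Drop 4: L rot3 at col 0 lands with bottom-row=2; cleared 0 line(s) (total 0); column heights now [5 5 3 3 2 2 3], max=5
Drop 5: J rot2 at col 1 lands with bottom-row=4; cleared 0 line(s) (total 0); column heights now [5 6 6 6 2 2 3], max=6
Drop 6: J rot0 at col 2 lands with bottom-row=6; cleared 0 line(s) (total 0); column heights now [5 6 8 7 7 2 3], max=8

Answer: 5 6 8 7 7 2 3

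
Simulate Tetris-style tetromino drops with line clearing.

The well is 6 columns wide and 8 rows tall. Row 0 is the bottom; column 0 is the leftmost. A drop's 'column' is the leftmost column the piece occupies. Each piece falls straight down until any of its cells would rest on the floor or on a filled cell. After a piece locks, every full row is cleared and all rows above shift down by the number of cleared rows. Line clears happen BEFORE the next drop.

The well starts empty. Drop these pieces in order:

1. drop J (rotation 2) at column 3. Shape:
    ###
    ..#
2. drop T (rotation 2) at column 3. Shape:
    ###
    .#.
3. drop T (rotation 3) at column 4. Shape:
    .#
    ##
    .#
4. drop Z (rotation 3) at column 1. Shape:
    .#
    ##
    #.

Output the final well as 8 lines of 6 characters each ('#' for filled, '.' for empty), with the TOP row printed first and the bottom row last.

Answer: ......
.....#
....##
.....#
...###
..#.#.
.#####
.#...#

Derivation:
Drop 1: J rot2 at col 3 lands with bottom-row=0; cleared 0 line(s) (total 0); column heights now [0 0 0 2 2 2], max=2
Drop 2: T rot2 at col 3 lands with bottom-row=2; cleared 0 line(s) (total 0); column heights now [0 0 0 4 4 4], max=4
Drop 3: T rot3 at col 4 lands with bottom-row=4; cleared 0 line(s) (total 0); column heights now [0 0 0 4 6 7], max=7
Drop 4: Z rot3 at col 1 lands with bottom-row=0; cleared 0 line(s) (total 0); column heights now [0 2 3 4 6 7], max=7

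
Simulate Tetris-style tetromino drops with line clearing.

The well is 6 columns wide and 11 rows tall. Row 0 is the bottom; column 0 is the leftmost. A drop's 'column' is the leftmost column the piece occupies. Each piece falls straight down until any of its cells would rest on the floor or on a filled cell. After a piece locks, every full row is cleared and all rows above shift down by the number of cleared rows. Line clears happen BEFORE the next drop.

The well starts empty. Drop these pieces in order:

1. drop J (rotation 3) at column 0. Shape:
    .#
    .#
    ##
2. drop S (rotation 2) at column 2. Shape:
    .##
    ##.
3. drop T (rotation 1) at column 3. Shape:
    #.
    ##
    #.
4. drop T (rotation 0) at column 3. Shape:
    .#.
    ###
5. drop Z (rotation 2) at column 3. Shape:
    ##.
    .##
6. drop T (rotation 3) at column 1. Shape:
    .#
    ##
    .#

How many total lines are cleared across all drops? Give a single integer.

Answer: 0

Derivation:
Drop 1: J rot3 at col 0 lands with bottom-row=0; cleared 0 line(s) (total 0); column heights now [1 3 0 0 0 0], max=3
Drop 2: S rot2 at col 2 lands with bottom-row=0; cleared 0 line(s) (total 0); column heights now [1 3 1 2 2 0], max=3
Drop 3: T rot1 at col 3 lands with bottom-row=2; cleared 0 line(s) (total 0); column heights now [1 3 1 5 4 0], max=5
Drop 4: T rot0 at col 3 lands with bottom-row=5; cleared 0 line(s) (total 0); column heights now [1 3 1 6 7 6], max=7
Drop 5: Z rot2 at col 3 lands with bottom-row=7; cleared 0 line(s) (total 0); column heights now [1 3 1 9 9 8], max=9
Drop 6: T rot3 at col 1 lands with bottom-row=2; cleared 0 line(s) (total 0); column heights now [1 4 5 9 9 8], max=9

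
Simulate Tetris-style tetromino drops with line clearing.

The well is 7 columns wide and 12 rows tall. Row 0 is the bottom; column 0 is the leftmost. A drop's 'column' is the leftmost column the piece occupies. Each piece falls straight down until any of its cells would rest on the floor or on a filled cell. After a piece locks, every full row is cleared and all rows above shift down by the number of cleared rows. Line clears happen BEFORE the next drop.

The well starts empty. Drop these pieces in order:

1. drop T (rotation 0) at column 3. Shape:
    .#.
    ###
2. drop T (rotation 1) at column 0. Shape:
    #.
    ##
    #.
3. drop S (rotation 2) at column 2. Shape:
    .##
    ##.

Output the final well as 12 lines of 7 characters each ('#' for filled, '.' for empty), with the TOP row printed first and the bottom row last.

Drop 1: T rot0 at col 3 lands with bottom-row=0; cleared 0 line(s) (total 0); column heights now [0 0 0 1 2 1 0], max=2
Drop 2: T rot1 at col 0 lands with bottom-row=0; cleared 0 line(s) (total 0); column heights now [3 2 0 1 2 1 0], max=3
Drop 3: S rot2 at col 2 lands with bottom-row=1; cleared 0 line(s) (total 0); column heights now [3 2 2 3 3 1 0], max=3

Answer: .......
.......
.......
.......
.......
.......
.......
.......
.......
#..##..
#####..
#..###.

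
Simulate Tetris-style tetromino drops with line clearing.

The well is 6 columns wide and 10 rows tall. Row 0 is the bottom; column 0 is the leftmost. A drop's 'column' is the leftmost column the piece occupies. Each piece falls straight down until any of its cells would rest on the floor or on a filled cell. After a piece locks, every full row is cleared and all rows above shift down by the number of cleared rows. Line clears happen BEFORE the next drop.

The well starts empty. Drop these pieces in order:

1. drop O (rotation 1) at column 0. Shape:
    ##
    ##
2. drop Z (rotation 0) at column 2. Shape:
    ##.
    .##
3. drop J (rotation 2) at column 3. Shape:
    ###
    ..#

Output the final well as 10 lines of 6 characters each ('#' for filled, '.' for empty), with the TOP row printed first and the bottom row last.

Answer: ......
......
......
......
......
......
......
...###
####.#
##.##.

Derivation:
Drop 1: O rot1 at col 0 lands with bottom-row=0; cleared 0 line(s) (total 0); column heights now [2 2 0 0 0 0], max=2
Drop 2: Z rot0 at col 2 lands with bottom-row=0; cleared 0 line(s) (total 0); column heights now [2 2 2 2 1 0], max=2
Drop 3: J rot2 at col 3 lands with bottom-row=1; cleared 0 line(s) (total 0); column heights now [2 2 2 3 3 3], max=3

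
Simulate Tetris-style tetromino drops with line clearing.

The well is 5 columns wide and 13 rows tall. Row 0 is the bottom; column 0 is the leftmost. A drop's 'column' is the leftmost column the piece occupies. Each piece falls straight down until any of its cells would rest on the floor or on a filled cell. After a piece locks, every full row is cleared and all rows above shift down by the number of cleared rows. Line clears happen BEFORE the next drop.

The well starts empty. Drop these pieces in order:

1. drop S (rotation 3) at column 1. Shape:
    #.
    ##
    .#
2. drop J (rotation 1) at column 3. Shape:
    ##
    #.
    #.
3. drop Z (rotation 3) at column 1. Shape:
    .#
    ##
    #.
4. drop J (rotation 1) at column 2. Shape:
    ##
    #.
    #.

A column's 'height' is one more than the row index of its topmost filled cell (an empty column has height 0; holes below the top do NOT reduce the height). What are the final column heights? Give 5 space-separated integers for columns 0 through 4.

Drop 1: S rot3 at col 1 lands with bottom-row=0; cleared 0 line(s) (total 0); column heights now [0 3 2 0 0], max=3
Drop 2: J rot1 at col 3 lands with bottom-row=0; cleared 0 line(s) (total 0); column heights now [0 3 2 3 3], max=3
Drop 3: Z rot3 at col 1 lands with bottom-row=3; cleared 0 line(s) (total 0); column heights now [0 5 6 3 3], max=6
Drop 4: J rot1 at col 2 lands with bottom-row=6; cleared 0 line(s) (total 0); column heights now [0 5 9 9 3], max=9

Answer: 0 5 9 9 3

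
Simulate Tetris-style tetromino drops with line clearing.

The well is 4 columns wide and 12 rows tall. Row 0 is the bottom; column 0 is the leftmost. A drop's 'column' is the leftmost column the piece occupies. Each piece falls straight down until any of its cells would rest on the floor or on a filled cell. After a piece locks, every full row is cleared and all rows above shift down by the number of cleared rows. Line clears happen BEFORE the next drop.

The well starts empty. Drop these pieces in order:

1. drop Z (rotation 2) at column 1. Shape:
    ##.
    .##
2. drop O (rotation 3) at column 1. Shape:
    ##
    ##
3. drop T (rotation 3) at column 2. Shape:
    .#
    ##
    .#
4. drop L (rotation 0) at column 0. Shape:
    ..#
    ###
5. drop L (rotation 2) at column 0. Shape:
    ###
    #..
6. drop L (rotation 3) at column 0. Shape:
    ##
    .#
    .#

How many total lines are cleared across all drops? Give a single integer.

Answer: 1

Derivation:
Drop 1: Z rot2 at col 1 lands with bottom-row=0; cleared 0 line(s) (total 0); column heights now [0 2 2 1], max=2
Drop 2: O rot3 at col 1 lands with bottom-row=2; cleared 0 line(s) (total 0); column heights now [0 4 4 1], max=4
Drop 3: T rot3 at col 2 lands with bottom-row=3; cleared 0 line(s) (total 0); column heights now [0 4 5 6], max=6
Drop 4: L rot0 at col 0 lands with bottom-row=5; cleared 1 line(s) (total 1); column heights now [0 4 6 5], max=6
Drop 5: L rot2 at col 0 lands with bottom-row=5; cleared 0 line(s) (total 1); column heights now [7 7 7 5], max=7
Drop 6: L rot3 at col 0 lands with bottom-row=7; cleared 0 line(s) (total 1); column heights now [10 10 7 5], max=10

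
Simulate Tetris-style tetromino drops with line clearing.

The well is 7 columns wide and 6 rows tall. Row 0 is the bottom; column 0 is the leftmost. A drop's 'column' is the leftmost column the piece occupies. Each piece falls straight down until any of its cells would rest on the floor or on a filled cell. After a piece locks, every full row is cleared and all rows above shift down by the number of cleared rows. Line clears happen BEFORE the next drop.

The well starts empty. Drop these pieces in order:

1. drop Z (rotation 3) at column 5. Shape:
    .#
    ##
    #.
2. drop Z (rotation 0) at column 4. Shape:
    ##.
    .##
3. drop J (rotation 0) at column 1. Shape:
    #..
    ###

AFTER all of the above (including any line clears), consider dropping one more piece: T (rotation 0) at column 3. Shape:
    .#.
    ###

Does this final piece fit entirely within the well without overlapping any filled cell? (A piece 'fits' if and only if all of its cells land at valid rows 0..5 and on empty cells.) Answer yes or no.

Drop 1: Z rot3 at col 5 lands with bottom-row=0; cleared 0 line(s) (total 0); column heights now [0 0 0 0 0 2 3], max=3
Drop 2: Z rot0 at col 4 lands with bottom-row=3; cleared 0 line(s) (total 0); column heights now [0 0 0 0 5 5 4], max=5
Drop 3: J rot0 at col 1 lands with bottom-row=0; cleared 0 line(s) (total 0); column heights now [0 2 1 1 5 5 4], max=5
Test piece T rot0 at col 3 (width 3): heights before test = [0 2 1 1 5 5 4]; fits = False

Answer: no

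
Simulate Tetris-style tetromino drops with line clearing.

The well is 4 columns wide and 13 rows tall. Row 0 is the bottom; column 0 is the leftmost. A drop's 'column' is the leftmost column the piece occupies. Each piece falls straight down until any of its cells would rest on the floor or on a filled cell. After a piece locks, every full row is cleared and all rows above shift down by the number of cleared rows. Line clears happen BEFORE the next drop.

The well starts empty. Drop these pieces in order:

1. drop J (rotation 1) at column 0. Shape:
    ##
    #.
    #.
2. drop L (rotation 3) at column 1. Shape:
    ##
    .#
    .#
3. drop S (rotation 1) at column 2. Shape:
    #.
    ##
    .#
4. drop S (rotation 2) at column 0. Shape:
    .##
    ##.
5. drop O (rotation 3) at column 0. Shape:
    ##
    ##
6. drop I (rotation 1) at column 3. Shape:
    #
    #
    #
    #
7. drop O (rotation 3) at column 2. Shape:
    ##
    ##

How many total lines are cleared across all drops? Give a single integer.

Answer: 1

Derivation:
Drop 1: J rot1 at col 0 lands with bottom-row=0; cleared 0 line(s) (total 0); column heights now [3 3 0 0], max=3
Drop 2: L rot3 at col 1 lands with bottom-row=1; cleared 0 line(s) (total 0); column heights now [3 4 4 0], max=4
Drop 3: S rot1 at col 2 lands with bottom-row=3; cleared 0 line(s) (total 0); column heights now [3 4 6 5], max=6
Drop 4: S rot2 at col 0 lands with bottom-row=5; cleared 0 line(s) (total 0); column heights now [6 7 7 5], max=7
Drop 5: O rot3 at col 0 lands with bottom-row=7; cleared 0 line(s) (total 0); column heights now [9 9 7 5], max=9
Drop 6: I rot1 at col 3 lands with bottom-row=5; cleared 1 line(s) (total 1); column heights now [8 8 6 8], max=8
Drop 7: O rot3 at col 2 lands with bottom-row=8; cleared 0 line(s) (total 1); column heights now [8 8 10 10], max=10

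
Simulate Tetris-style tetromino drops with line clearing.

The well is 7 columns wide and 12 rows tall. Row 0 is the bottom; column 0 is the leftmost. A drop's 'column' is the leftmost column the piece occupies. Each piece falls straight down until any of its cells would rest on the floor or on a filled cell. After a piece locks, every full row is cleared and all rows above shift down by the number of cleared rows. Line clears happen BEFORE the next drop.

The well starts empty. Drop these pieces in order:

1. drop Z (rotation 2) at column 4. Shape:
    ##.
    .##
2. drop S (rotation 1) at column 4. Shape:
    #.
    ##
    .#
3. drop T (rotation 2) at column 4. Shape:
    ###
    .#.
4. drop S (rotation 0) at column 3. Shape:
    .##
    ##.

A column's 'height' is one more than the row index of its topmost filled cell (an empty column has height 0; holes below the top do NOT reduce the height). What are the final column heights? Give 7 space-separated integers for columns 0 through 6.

Drop 1: Z rot2 at col 4 lands with bottom-row=0; cleared 0 line(s) (total 0); column heights now [0 0 0 0 2 2 1], max=2
Drop 2: S rot1 at col 4 lands with bottom-row=2; cleared 0 line(s) (total 0); column heights now [0 0 0 0 5 4 1], max=5
Drop 3: T rot2 at col 4 lands with bottom-row=4; cleared 0 line(s) (total 0); column heights now [0 0 0 0 6 6 6], max=6
Drop 4: S rot0 at col 3 lands with bottom-row=6; cleared 0 line(s) (total 0); column heights now [0 0 0 7 8 8 6], max=8

Answer: 0 0 0 7 8 8 6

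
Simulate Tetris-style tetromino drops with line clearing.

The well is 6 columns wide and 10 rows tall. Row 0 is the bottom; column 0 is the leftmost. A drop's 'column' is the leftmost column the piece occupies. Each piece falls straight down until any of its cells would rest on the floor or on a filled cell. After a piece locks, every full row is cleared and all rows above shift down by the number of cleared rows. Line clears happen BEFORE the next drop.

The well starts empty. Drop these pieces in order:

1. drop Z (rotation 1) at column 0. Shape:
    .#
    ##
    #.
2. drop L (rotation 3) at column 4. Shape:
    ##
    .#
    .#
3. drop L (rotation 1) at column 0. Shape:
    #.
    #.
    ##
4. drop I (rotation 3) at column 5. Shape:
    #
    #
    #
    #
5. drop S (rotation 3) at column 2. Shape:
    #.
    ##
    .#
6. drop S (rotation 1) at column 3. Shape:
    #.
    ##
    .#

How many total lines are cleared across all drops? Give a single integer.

Answer: 0

Derivation:
Drop 1: Z rot1 at col 0 lands with bottom-row=0; cleared 0 line(s) (total 0); column heights now [2 3 0 0 0 0], max=3
Drop 2: L rot3 at col 4 lands with bottom-row=0; cleared 0 line(s) (total 0); column heights now [2 3 0 0 3 3], max=3
Drop 3: L rot1 at col 0 lands with bottom-row=3; cleared 0 line(s) (total 0); column heights now [6 4 0 0 3 3], max=6
Drop 4: I rot3 at col 5 lands with bottom-row=3; cleared 0 line(s) (total 0); column heights now [6 4 0 0 3 7], max=7
Drop 5: S rot3 at col 2 lands with bottom-row=0; cleared 0 line(s) (total 0); column heights now [6 4 3 2 3 7], max=7
Drop 6: S rot1 at col 3 lands with bottom-row=3; cleared 0 line(s) (total 0); column heights now [6 4 3 6 5 7], max=7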